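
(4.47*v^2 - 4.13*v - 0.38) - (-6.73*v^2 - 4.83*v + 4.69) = 11.2*v^2 + 0.7*v - 5.07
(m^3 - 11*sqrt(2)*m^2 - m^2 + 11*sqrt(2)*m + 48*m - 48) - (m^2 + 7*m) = m^3 - 11*sqrt(2)*m^2 - 2*m^2 + 11*sqrt(2)*m + 41*m - 48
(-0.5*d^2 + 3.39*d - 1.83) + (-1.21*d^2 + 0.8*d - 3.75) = -1.71*d^2 + 4.19*d - 5.58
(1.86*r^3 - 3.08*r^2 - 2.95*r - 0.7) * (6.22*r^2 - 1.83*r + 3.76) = 11.5692*r^5 - 22.5614*r^4 - 5.719*r^3 - 10.5363*r^2 - 9.811*r - 2.632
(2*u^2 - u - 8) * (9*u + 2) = 18*u^3 - 5*u^2 - 74*u - 16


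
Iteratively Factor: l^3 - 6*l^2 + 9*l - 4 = (l - 4)*(l^2 - 2*l + 1) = (l - 4)*(l - 1)*(l - 1)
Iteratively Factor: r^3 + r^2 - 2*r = (r)*(r^2 + r - 2) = r*(r - 1)*(r + 2)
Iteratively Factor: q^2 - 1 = (q - 1)*(q + 1)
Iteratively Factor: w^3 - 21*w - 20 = (w - 5)*(w^2 + 5*w + 4) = (w - 5)*(w + 4)*(w + 1)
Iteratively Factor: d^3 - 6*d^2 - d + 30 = (d + 2)*(d^2 - 8*d + 15) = (d - 3)*(d + 2)*(d - 5)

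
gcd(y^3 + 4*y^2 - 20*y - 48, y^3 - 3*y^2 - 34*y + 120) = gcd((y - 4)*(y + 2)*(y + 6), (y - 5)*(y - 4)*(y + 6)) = y^2 + 2*y - 24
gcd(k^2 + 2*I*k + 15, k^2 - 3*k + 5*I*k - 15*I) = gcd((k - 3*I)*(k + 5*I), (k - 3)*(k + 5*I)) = k + 5*I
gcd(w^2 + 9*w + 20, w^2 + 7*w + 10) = w + 5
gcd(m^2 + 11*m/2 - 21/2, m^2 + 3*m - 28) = m + 7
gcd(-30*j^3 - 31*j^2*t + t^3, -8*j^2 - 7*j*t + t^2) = j + t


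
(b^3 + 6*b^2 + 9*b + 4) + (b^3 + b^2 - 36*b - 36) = 2*b^3 + 7*b^2 - 27*b - 32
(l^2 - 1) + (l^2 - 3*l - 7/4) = 2*l^2 - 3*l - 11/4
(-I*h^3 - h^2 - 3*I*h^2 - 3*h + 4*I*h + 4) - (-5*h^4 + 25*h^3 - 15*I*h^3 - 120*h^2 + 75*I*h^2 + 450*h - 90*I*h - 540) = 5*h^4 - 25*h^3 + 14*I*h^3 + 119*h^2 - 78*I*h^2 - 453*h + 94*I*h + 544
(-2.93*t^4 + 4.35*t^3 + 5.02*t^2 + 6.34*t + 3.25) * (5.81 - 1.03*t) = 3.0179*t^5 - 21.5038*t^4 + 20.1029*t^3 + 22.636*t^2 + 33.4879*t + 18.8825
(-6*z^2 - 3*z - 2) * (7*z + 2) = -42*z^3 - 33*z^2 - 20*z - 4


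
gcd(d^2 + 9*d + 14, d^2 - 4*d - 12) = d + 2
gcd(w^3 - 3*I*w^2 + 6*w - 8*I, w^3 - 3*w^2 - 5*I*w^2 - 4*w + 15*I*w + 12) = w^2 - 5*I*w - 4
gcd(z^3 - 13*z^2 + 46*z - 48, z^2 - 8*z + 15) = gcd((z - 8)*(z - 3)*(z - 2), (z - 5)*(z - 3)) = z - 3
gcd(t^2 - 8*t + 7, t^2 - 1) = t - 1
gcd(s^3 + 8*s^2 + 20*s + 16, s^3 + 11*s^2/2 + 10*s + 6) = s^2 + 4*s + 4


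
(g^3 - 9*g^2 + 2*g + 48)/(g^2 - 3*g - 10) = (g^2 - 11*g + 24)/(g - 5)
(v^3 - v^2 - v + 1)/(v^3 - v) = (v - 1)/v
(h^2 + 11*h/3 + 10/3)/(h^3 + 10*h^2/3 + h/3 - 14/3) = (3*h + 5)/(3*h^2 + 4*h - 7)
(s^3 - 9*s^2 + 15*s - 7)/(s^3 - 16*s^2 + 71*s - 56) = (s - 1)/(s - 8)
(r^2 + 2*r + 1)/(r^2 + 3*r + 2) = (r + 1)/(r + 2)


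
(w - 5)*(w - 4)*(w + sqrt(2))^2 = w^4 - 9*w^3 + 2*sqrt(2)*w^3 - 18*sqrt(2)*w^2 + 22*w^2 - 18*w + 40*sqrt(2)*w + 40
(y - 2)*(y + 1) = y^2 - y - 2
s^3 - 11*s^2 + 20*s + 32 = (s - 8)*(s - 4)*(s + 1)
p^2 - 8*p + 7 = (p - 7)*(p - 1)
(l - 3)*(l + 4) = l^2 + l - 12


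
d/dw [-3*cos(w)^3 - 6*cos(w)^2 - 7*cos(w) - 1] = (9*cos(w)^2 + 12*cos(w) + 7)*sin(w)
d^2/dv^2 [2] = 0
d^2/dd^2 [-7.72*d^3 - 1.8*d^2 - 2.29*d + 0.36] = -46.32*d - 3.6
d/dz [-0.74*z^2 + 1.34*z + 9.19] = 1.34 - 1.48*z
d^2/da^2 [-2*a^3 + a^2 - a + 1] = 2 - 12*a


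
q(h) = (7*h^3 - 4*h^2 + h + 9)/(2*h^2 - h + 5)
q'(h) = (1 - 4*h)*(7*h^3 - 4*h^2 + h + 9)/(2*h^2 - h + 5)^2 + (21*h^2 - 8*h + 1)/(2*h^2 - h + 5) = (14*h^4 - 14*h^3 + 107*h^2 - 76*h + 14)/(4*h^4 - 4*h^3 + 21*h^2 - 10*h + 25)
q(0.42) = 1.87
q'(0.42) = 0.01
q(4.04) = 12.18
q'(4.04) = 3.77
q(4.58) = 14.21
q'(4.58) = 3.75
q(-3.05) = -8.62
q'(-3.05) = 4.01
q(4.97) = 15.67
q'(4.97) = 3.73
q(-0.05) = 1.77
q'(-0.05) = 0.71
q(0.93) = 2.09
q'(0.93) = 1.04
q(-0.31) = 1.47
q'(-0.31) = 1.60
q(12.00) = 41.07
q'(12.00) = 3.55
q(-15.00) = -52.19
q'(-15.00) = 3.54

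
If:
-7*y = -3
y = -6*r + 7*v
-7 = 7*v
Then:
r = -26/21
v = -1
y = 3/7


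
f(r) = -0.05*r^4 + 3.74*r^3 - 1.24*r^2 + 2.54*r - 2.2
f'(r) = -0.2*r^3 + 11.22*r^2 - 2.48*r + 2.54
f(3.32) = 123.35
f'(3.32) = 110.66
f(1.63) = 14.49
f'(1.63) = 27.44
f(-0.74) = -6.29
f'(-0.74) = 10.60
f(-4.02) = -288.48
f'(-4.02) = 206.82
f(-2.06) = -46.29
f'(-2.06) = 57.01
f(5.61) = 583.83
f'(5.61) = 306.43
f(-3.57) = -205.36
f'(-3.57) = 163.49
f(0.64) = -0.11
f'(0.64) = 5.50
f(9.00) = 2318.63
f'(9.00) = 743.24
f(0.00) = -2.20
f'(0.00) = 2.54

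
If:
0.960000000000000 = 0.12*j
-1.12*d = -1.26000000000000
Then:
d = 1.12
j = 8.00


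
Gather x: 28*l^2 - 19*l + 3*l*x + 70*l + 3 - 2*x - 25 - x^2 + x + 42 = 28*l^2 + 51*l - x^2 + x*(3*l - 1) + 20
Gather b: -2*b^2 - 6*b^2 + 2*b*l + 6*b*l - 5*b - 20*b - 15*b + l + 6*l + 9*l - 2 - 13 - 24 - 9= -8*b^2 + b*(8*l - 40) + 16*l - 48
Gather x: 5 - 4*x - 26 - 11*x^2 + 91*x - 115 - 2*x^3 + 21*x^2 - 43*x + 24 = -2*x^3 + 10*x^2 + 44*x - 112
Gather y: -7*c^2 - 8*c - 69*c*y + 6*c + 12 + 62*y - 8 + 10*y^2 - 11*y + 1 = -7*c^2 - 2*c + 10*y^2 + y*(51 - 69*c) + 5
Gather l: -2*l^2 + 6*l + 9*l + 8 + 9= -2*l^2 + 15*l + 17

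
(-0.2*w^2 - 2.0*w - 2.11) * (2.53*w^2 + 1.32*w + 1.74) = -0.506*w^4 - 5.324*w^3 - 8.3263*w^2 - 6.2652*w - 3.6714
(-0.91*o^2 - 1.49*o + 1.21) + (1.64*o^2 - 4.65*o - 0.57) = 0.73*o^2 - 6.14*o + 0.64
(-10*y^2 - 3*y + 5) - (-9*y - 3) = -10*y^2 + 6*y + 8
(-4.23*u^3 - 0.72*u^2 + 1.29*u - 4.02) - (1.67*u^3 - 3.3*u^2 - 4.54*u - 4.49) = -5.9*u^3 + 2.58*u^2 + 5.83*u + 0.470000000000001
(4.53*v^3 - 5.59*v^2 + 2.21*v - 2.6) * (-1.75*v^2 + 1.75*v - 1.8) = -7.9275*v^5 + 17.71*v^4 - 21.804*v^3 + 18.4795*v^2 - 8.528*v + 4.68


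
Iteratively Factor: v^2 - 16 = (v + 4)*(v - 4)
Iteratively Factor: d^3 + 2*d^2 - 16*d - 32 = (d + 4)*(d^2 - 2*d - 8) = (d + 2)*(d + 4)*(d - 4)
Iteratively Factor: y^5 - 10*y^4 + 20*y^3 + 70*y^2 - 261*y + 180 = (y - 5)*(y^4 - 5*y^3 - 5*y^2 + 45*y - 36) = (y - 5)*(y + 3)*(y^3 - 8*y^2 + 19*y - 12) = (y - 5)*(y - 3)*(y + 3)*(y^2 - 5*y + 4) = (y - 5)*(y - 4)*(y - 3)*(y + 3)*(y - 1)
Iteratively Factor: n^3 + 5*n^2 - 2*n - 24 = (n + 3)*(n^2 + 2*n - 8) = (n - 2)*(n + 3)*(n + 4)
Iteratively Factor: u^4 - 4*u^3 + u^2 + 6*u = (u - 3)*(u^3 - u^2 - 2*u) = u*(u - 3)*(u^2 - u - 2) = u*(u - 3)*(u - 2)*(u + 1)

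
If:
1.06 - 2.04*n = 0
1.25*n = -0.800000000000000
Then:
No Solution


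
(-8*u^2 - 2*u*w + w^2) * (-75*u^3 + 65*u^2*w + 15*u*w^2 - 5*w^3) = 600*u^5 - 370*u^4*w - 325*u^3*w^2 + 75*u^2*w^3 + 25*u*w^4 - 5*w^5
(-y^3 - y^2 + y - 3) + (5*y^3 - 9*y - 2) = 4*y^3 - y^2 - 8*y - 5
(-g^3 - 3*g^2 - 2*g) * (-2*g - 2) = 2*g^4 + 8*g^3 + 10*g^2 + 4*g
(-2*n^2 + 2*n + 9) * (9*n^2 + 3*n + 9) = -18*n^4 + 12*n^3 + 69*n^2 + 45*n + 81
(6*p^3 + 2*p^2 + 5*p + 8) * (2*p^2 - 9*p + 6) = 12*p^5 - 50*p^4 + 28*p^3 - 17*p^2 - 42*p + 48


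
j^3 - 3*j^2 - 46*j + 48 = (j - 8)*(j - 1)*(j + 6)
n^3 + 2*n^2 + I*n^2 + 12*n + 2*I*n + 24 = (n + 2)*(n - 3*I)*(n + 4*I)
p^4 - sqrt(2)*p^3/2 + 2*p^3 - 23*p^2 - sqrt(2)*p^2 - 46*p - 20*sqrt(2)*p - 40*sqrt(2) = (p + 2)*(p - 4*sqrt(2))*(p + sqrt(2))*(p + 5*sqrt(2)/2)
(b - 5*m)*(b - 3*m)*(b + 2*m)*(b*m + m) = b^4*m - 6*b^3*m^2 + b^3*m - b^2*m^3 - 6*b^2*m^2 + 30*b*m^4 - b*m^3 + 30*m^4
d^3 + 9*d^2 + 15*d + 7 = (d + 1)^2*(d + 7)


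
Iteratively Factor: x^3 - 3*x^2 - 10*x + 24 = (x - 4)*(x^2 + x - 6) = (x - 4)*(x + 3)*(x - 2)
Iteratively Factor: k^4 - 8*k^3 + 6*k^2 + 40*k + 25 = (k - 5)*(k^3 - 3*k^2 - 9*k - 5) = (k - 5)*(k + 1)*(k^2 - 4*k - 5) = (k - 5)*(k + 1)^2*(k - 5)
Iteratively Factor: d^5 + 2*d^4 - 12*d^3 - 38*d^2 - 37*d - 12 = (d + 3)*(d^4 - d^3 - 9*d^2 - 11*d - 4) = (d + 1)*(d + 3)*(d^3 - 2*d^2 - 7*d - 4) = (d - 4)*(d + 1)*(d + 3)*(d^2 + 2*d + 1) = (d - 4)*(d + 1)^2*(d + 3)*(d + 1)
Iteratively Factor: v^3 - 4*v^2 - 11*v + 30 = (v - 5)*(v^2 + v - 6) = (v - 5)*(v + 3)*(v - 2)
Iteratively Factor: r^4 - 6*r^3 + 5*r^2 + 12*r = (r + 1)*(r^3 - 7*r^2 + 12*r) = (r - 4)*(r + 1)*(r^2 - 3*r) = r*(r - 4)*(r + 1)*(r - 3)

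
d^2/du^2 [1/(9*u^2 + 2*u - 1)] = 2*(-81*u^2 - 18*u + 4*(9*u + 1)^2 + 9)/(9*u^2 + 2*u - 1)^3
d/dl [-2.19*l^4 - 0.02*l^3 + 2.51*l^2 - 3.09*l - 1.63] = -8.76*l^3 - 0.06*l^2 + 5.02*l - 3.09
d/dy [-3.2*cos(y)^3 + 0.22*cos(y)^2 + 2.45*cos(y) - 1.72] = (9.6*cos(y)^2 - 0.44*cos(y) - 2.45)*sin(y)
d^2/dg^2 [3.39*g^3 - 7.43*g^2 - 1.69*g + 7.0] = 20.34*g - 14.86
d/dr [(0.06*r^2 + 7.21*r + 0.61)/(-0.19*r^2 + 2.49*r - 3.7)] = (1.5193*r^2 - 0.212199999999999*r - 28.1959)/(0.0361*r^4 - 0.9462*r^3 + 7.6061*r^2 - 18.426*r + 13.69)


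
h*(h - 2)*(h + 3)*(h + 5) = h^4 + 6*h^3 - h^2 - 30*h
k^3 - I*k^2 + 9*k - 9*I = (k - 3*I)*(k - I)*(k + 3*I)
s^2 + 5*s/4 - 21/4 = (s - 7/4)*(s + 3)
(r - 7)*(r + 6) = r^2 - r - 42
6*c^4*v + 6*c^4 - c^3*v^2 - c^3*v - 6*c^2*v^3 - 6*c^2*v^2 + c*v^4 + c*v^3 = (-6*c + v)*(-c + v)*(c + v)*(c*v + c)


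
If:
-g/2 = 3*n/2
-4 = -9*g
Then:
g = 4/9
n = -4/27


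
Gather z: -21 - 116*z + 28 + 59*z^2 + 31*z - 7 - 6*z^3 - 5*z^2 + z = -6*z^3 + 54*z^2 - 84*z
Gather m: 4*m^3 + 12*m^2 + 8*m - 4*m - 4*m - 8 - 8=4*m^3 + 12*m^2 - 16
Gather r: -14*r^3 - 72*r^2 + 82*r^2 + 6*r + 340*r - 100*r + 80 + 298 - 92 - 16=-14*r^3 + 10*r^2 + 246*r + 270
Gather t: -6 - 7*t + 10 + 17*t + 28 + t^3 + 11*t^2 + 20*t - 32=t^3 + 11*t^2 + 30*t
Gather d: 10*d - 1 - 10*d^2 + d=-10*d^2 + 11*d - 1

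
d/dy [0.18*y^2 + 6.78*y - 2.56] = 0.36*y + 6.78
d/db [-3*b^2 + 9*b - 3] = 9 - 6*b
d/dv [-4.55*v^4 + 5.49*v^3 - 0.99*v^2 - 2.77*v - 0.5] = -18.2*v^3 + 16.47*v^2 - 1.98*v - 2.77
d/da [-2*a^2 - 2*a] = -4*a - 2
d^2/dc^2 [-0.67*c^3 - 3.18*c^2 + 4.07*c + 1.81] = -4.02*c - 6.36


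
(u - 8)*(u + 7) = u^2 - u - 56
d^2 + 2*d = d*(d + 2)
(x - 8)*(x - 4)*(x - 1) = x^3 - 13*x^2 + 44*x - 32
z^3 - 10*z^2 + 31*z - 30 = (z - 5)*(z - 3)*(z - 2)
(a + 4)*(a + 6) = a^2 + 10*a + 24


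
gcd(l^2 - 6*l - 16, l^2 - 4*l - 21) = 1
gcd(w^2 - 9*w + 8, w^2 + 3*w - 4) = w - 1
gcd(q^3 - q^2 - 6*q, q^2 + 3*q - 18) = q - 3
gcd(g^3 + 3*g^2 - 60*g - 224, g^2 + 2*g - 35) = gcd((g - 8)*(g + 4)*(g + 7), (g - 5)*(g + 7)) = g + 7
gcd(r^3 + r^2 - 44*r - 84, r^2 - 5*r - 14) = r^2 - 5*r - 14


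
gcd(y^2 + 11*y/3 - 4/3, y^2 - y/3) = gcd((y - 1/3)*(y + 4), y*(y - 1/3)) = y - 1/3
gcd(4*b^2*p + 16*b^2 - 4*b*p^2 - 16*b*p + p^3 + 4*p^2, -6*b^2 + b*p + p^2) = -2*b + p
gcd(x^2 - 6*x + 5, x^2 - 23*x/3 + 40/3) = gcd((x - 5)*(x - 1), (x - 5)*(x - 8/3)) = x - 5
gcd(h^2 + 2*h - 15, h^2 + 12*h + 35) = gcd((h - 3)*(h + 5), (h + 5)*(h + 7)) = h + 5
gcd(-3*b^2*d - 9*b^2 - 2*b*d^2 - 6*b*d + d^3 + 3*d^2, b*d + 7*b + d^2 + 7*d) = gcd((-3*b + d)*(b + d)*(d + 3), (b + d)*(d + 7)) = b + d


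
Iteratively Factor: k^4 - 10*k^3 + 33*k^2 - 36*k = (k - 3)*(k^3 - 7*k^2 + 12*k) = k*(k - 3)*(k^2 - 7*k + 12) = k*(k - 4)*(k - 3)*(k - 3)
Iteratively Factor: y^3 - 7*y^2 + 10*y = (y - 5)*(y^2 - 2*y) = (y - 5)*(y - 2)*(y)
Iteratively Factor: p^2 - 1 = (p - 1)*(p + 1)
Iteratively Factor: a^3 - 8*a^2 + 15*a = (a - 5)*(a^2 - 3*a) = a*(a - 5)*(a - 3)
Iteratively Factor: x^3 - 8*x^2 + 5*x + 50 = (x + 2)*(x^2 - 10*x + 25) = (x - 5)*(x + 2)*(x - 5)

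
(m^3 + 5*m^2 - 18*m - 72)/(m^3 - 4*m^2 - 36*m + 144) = (m + 3)/(m - 6)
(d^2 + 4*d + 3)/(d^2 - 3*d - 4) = (d + 3)/(d - 4)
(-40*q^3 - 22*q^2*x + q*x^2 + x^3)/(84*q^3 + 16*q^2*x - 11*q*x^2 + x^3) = (-20*q^2 - q*x + x^2)/(42*q^2 - 13*q*x + x^2)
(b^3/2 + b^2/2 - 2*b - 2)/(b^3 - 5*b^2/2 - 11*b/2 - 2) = (b^2 - 4)/(2*b^2 - 7*b - 4)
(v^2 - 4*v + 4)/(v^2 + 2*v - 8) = (v - 2)/(v + 4)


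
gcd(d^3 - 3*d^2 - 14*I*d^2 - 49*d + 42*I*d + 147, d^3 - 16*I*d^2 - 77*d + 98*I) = d^2 - 14*I*d - 49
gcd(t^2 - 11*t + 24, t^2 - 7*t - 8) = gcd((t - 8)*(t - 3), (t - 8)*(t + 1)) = t - 8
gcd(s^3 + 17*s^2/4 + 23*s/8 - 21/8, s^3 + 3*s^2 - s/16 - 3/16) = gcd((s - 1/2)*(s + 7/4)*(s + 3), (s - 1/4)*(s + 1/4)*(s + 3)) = s + 3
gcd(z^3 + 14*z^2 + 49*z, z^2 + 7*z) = z^2 + 7*z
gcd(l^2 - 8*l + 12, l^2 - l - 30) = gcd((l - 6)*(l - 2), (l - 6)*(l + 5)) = l - 6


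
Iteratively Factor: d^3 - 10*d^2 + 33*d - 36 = (d - 3)*(d^2 - 7*d + 12) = (d - 3)^2*(d - 4)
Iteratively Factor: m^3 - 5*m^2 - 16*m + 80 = (m + 4)*(m^2 - 9*m + 20) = (m - 4)*(m + 4)*(m - 5)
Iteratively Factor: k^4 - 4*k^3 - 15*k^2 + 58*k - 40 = (k - 5)*(k^3 + k^2 - 10*k + 8) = (k - 5)*(k + 4)*(k^2 - 3*k + 2) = (k - 5)*(k - 2)*(k + 4)*(k - 1)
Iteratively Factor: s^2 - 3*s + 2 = (s - 1)*(s - 2)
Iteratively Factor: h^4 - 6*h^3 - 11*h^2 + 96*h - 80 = (h - 1)*(h^3 - 5*h^2 - 16*h + 80) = (h - 4)*(h - 1)*(h^2 - h - 20) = (h - 4)*(h - 1)*(h + 4)*(h - 5)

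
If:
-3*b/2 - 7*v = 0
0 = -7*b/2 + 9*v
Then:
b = 0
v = 0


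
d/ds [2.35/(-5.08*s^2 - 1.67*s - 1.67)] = (23.876*s + 3.9245)/(5.08*s^2 + 1.67*s + 1.67)^2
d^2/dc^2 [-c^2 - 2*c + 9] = -2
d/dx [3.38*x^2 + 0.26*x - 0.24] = 6.76*x + 0.26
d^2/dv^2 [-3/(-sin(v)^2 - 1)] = 6*(-2*sin(v)^4 + 5*sin(v)^2 - 1)/(sin(v)^2 + 1)^3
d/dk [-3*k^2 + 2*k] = 2 - 6*k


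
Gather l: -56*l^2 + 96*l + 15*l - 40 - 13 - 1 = -56*l^2 + 111*l - 54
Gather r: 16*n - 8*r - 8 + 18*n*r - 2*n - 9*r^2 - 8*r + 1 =14*n - 9*r^2 + r*(18*n - 16) - 7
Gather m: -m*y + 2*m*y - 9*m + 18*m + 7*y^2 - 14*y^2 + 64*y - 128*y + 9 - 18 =m*(y + 9) - 7*y^2 - 64*y - 9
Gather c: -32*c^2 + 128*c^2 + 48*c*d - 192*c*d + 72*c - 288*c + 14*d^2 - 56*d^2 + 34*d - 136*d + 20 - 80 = 96*c^2 + c*(-144*d - 216) - 42*d^2 - 102*d - 60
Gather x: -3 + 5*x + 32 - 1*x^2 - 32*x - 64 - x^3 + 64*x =-x^3 - x^2 + 37*x - 35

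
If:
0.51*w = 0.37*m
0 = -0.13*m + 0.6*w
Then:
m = 0.00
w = 0.00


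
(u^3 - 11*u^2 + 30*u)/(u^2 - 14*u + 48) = u*(u - 5)/(u - 8)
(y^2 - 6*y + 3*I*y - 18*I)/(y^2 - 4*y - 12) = (y + 3*I)/(y + 2)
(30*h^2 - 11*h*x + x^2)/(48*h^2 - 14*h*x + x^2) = (-5*h + x)/(-8*h + x)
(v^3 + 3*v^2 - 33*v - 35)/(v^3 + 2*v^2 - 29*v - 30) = (v + 7)/(v + 6)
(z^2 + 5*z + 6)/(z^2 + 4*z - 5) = (z^2 + 5*z + 6)/(z^2 + 4*z - 5)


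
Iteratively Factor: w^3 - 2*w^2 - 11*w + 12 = (w - 4)*(w^2 + 2*w - 3) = (w - 4)*(w - 1)*(w + 3)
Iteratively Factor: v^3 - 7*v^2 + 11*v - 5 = (v - 1)*(v^2 - 6*v + 5) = (v - 5)*(v - 1)*(v - 1)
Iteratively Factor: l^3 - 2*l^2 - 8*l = (l)*(l^2 - 2*l - 8) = l*(l - 4)*(l + 2)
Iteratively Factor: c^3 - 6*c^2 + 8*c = (c)*(c^2 - 6*c + 8) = c*(c - 4)*(c - 2)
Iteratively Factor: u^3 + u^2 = (u + 1)*(u^2) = u*(u + 1)*(u)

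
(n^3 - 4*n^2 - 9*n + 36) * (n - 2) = n^4 - 6*n^3 - n^2 + 54*n - 72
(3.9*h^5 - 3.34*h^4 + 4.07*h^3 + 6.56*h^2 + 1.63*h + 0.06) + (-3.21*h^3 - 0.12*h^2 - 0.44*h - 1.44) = 3.9*h^5 - 3.34*h^4 + 0.86*h^3 + 6.44*h^2 + 1.19*h - 1.38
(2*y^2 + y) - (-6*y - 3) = 2*y^2 + 7*y + 3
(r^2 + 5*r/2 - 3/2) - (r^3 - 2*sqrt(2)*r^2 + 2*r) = -r^3 + r^2 + 2*sqrt(2)*r^2 + r/2 - 3/2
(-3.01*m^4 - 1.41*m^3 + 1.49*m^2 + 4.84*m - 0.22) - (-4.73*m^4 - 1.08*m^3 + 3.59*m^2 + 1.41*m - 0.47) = 1.72*m^4 - 0.33*m^3 - 2.1*m^2 + 3.43*m + 0.25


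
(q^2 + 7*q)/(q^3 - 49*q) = 1/(q - 7)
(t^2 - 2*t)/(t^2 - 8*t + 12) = t/(t - 6)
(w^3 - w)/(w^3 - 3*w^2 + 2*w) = (w + 1)/(w - 2)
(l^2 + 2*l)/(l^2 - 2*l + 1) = l*(l + 2)/(l^2 - 2*l + 1)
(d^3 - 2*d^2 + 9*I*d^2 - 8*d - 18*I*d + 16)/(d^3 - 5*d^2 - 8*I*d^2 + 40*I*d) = (d^3 + d^2*(-2 + 9*I) - 2*d*(4 + 9*I) + 16)/(d*(d^2 - d*(5 + 8*I) + 40*I))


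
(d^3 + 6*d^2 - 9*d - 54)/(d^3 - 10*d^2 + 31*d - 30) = (d^2 + 9*d + 18)/(d^2 - 7*d + 10)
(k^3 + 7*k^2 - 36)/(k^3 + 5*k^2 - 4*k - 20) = (k^2 + 9*k + 18)/(k^2 + 7*k + 10)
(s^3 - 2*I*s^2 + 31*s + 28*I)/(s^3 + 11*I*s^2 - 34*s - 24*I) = (s - 7*I)/(s + 6*I)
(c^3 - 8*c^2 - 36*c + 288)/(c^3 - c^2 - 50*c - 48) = (c - 6)/(c + 1)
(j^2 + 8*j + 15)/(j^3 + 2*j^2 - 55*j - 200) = (j + 3)/(j^2 - 3*j - 40)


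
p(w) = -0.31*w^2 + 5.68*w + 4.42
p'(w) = 5.68 - 0.62*w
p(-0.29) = 2.75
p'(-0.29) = 5.86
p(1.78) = 13.55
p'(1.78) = 4.58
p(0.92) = 9.38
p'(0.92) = 5.11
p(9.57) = 30.39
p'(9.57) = -0.25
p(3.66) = 21.06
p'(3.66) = 3.41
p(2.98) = 18.59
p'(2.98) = 3.83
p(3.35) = 19.97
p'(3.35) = 3.60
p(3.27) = 19.68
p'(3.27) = 3.65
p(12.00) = 27.94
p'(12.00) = -1.76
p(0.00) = 4.42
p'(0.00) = 5.68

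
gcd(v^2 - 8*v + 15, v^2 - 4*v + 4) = 1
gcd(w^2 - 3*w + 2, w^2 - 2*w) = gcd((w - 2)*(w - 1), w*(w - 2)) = w - 2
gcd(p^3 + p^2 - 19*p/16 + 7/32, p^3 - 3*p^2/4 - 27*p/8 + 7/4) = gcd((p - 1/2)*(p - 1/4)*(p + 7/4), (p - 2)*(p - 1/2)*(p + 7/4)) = p^2 + 5*p/4 - 7/8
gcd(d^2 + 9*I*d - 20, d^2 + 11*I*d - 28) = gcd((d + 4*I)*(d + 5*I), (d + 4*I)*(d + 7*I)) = d + 4*I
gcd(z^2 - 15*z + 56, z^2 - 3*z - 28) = z - 7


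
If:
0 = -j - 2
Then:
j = -2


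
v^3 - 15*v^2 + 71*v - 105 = (v - 7)*(v - 5)*(v - 3)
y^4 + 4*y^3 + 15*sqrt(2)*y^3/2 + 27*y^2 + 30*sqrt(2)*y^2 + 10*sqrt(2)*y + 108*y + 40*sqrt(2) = (y + 4)*(y + sqrt(2)/2)*(y + 2*sqrt(2))*(y + 5*sqrt(2))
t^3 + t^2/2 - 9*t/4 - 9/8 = (t - 3/2)*(t + 1/2)*(t + 3/2)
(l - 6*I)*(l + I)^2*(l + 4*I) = l^4 + 27*l^2 + 50*I*l - 24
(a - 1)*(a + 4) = a^2 + 3*a - 4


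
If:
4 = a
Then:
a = 4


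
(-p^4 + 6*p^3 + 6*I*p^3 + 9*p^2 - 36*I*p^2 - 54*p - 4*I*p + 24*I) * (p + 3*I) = -p^5 + 6*p^4 + 3*I*p^4 - 9*p^3 - 18*I*p^3 + 54*p^2 + 23*I*p^2 + 12*p - 138*I*p - 72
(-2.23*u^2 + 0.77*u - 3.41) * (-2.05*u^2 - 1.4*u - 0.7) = 4.5715*u^4 + 1.5435*u^3 + 7.4735*u^2 + 4.235*u + 2.387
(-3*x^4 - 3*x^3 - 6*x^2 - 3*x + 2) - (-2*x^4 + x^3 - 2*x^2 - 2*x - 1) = -x^4 - 4*x^3 - 4*x^2 - x + 3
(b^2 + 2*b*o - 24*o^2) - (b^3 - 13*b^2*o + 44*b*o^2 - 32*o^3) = -b^3 + 13*b^2*o + b^2 - 44*b*o^2 + 2*b*o + 32*o^3 - 24*o^2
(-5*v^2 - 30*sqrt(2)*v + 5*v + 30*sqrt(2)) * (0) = 0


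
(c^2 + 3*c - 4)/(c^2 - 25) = (c^2 + 3*c - 4)/(c^2 - 25)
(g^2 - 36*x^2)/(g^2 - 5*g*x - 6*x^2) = (g + 6*x)/(g + x)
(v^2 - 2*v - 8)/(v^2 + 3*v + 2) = (v - 4)/(v + 1)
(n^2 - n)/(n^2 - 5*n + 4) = n/(n - 4)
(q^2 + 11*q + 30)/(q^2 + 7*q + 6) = (q + 5)/(q + 1)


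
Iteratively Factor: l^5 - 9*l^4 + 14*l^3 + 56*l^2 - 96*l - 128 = (l - 4)*(l^4 - 5*l^3 - 6*l^2 + 32*l + 32) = (l - 4)*(l + 2)*(l^3 - 7*l^2 + 8*l + 16) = (l - 4)^2*(l + 2)*(l^2 - 3*l - 4) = (l - 4)^3*(l + 2)*(l + 1)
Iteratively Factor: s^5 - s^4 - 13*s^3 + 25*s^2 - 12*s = (s)*(s^4 - s^3 - 13*s^2 + 25*s - 12) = s*(s + 4)*(s^3 - 5*s^2 + 7*s - 3) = s*(s - 1)*(s + 4)*(s^2 - 4*s + 3) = s*(s - 3)*(s - 1)*(s + 4)*(s - 1)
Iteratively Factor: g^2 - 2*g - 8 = (g + 2)*(g - 4)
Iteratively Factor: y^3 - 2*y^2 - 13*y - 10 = (y + 1)*(y^2 - 3*y - 10) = (y + 1)*(y + 2)*(y - 5)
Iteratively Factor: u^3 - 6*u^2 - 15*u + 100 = (u + 4)*(u^2 - 10*u + 25) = (u - 5)*(u + 4)*(u - 5)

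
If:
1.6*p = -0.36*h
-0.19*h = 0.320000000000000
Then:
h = -1.68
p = 0.38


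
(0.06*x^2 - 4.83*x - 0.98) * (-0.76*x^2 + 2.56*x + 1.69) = -0.0456*x^4 + 3.8244*x^3 - 11.5186*x^2 - 10.6715*x - 1.6562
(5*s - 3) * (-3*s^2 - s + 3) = -15*s^3 + 4*s^2 + 18*s - 9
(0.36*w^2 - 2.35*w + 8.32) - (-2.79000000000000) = 0.36*w^2 - 2.35*w + 11.11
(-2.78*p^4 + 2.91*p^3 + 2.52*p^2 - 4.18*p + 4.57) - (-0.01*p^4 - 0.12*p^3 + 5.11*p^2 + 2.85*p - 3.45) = -2.77*p^4 + 3.03*p^3 - 2.59*p^2 - 7.03*p + 8.02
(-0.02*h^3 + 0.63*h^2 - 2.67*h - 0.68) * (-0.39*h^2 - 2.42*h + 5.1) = 0.0078*h^5 - 0.1973*h^4 - 0.5853*h^3 + 9.9396*h^2 - 11.9714*h - 3.468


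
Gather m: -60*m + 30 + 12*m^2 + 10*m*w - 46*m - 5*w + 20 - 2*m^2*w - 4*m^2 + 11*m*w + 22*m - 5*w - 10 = m^2*(8 - 2*w) + m*(21*w - 84) - 10*w + 40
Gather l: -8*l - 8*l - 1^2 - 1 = -16*l - 2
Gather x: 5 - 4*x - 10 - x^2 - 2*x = -x^2 - 6*x - 5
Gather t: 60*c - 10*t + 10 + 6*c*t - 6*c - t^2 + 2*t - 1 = 54*c - t^2 + t*(6*c - 8) + 9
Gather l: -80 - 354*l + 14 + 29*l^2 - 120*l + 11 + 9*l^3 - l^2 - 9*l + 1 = 9*l^3 + 28*l^2 - 483*l - 54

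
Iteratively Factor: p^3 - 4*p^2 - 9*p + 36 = (p + 3)*(p^2 - 7*p + 12) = (p - 3)*(p + 3)*(p - 4)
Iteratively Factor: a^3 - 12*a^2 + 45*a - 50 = (a - 5)*(a^2 - 7*a + 10) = (a - 5)*(a - 2)*(a - 5)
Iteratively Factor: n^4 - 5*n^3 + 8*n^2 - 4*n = (n - 1)*(n^3 - 4*n^2 + 4*n) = (n - 2)*(n - 1)*(n^2 - 2*n) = (n - 2)^2*(n - 1)*(n)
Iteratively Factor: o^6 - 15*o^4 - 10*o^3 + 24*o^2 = (o - 4)*(o^5 + 4*o^4 + o^3 - 6*o^2) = o*(o - 4)*(o^4 + 4*o^3 + o^2 - 6*o) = o*(o - 4)*(o + 3)*(o^3 + o^2 - 2*o) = o*(o - 4)*(o + 2)*(o + 3)*(o^2 - o) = o*(o - 4)*(o - 1)*(o + 2)*(o + 3)*(o)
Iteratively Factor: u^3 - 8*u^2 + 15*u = (u - 3)*(u^2 - 5*u) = (u - 5)*(u - 3)*(u)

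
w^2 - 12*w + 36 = (w - 6)^2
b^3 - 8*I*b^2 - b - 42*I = (b - 7*I)*(b - 3*I)*(b + 2*I)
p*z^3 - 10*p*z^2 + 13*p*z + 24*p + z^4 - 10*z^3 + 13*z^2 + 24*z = (p + z)*(z - 8)*(z - 3)*(z + 1)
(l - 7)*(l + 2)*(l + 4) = l^3 - l^2 - 34*l - 56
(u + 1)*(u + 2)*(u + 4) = u^3 + 7*u^2 + 14*u + 8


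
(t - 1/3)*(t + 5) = t^2 + 14*t/3 - 5/3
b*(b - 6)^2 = b^3 - 12*b^2 + 36*b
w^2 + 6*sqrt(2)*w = w*(w + 6*sqrt(2))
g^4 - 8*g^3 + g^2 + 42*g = g*(g - 7)*(g - 3)*(g + 2)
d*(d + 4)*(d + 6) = d^3 + 10*d^2 + 24*d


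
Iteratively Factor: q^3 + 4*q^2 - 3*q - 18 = (q - 2)*(q^2 + 6*q + 9) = (q - 2)*(q + 3)*(q + 3)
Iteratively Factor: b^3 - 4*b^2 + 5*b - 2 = (b - 1)*(b^2 - 3*b + 2) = (b - 2)*(b - 1)*(b - 1)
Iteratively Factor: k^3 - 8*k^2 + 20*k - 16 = (k - 4)*(k^2 - 4*k + 4) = (k - 4)*(k - 2)*(k - 2)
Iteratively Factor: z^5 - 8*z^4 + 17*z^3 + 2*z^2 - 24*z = (z)*(z^4 - 8*z^3 + 17*z^2 + 2*z - 24) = z*(z - 3)*(z^3 - 5*z^2 + 2*z + 8) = z*(z - 3)*(z + 1)*(z^2 - 6*z + 8) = z*(z - 4)*(z - 3)*(z + 1)*(z - 2)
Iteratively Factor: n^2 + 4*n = (n + 4)*(n)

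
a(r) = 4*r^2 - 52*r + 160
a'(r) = 8*r - 52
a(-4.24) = 452.39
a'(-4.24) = -85.92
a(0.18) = 150.77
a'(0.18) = -50.56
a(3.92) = 17.63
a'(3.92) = -20.64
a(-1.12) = 223.26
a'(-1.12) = -60.96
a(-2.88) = 342.94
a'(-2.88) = -75.04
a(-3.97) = 429.48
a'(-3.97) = -83.76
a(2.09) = 68.79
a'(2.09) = -35.28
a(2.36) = 59.56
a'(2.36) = -33.12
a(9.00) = 16.00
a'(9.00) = 20.00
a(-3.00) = 352.00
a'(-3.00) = -76.00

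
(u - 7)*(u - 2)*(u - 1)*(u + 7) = u^4 - 3*u^3 - 47*u^2 + 147*u - 98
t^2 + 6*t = t*(t + 6)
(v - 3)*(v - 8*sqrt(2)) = v^2 - 8*sqrt(2)*v - 3*v + 24*sqrt(2)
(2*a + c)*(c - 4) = 2*a*c - 8*a + c^2 - 4*c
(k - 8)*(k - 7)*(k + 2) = k^3 - 13*k^2 + 26*k + 112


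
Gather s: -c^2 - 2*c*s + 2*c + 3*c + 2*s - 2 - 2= -c^2 + 5*c + s*(2 - 2*c) - 4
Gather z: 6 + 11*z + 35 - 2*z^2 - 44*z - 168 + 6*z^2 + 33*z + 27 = 4*z^2 - 100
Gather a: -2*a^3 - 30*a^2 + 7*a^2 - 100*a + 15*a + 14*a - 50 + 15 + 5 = -2*a^3 - 23*a^2 - 71*a - 30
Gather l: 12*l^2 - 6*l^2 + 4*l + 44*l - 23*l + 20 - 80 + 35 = 6*l^2 + 25*l - 25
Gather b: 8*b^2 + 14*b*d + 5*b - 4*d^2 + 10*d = 8*b^2 + b*(14*d + 5) - 4*d^2 + 10*d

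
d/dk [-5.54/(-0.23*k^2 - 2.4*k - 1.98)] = (-2.5484*k - 13.296)/(0.23*k^2 + 2.4*k + 1.98)^2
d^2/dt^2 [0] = 0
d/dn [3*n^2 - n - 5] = 6*n - 1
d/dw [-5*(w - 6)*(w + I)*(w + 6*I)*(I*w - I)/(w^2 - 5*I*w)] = (-10*I*w^5 + w^4*(-40 + 35*I) + w^3*(350 - 350*I) + w^2*(-210 + 1435*I) - 360*I*w - 900)/(w^4 - 10*I*w^3 - 25*w^2)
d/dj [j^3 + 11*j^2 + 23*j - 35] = 3*j^2 + 22*j + 23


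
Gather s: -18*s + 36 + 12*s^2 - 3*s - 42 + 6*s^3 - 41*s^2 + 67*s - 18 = 6*s^3 - 29*s^2 + 46*s - 24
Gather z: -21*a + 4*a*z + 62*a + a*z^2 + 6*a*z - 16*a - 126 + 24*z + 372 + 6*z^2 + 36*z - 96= 25*a + z^2*(a + 6) + z*(10*a + 60) + 150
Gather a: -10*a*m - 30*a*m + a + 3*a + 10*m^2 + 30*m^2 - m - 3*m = a*(4 - 40*m) + 40*m^2 - 4*m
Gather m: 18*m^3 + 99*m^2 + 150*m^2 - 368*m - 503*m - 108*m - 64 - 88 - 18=18*m^3 + 249*m^2 - 979*m - 170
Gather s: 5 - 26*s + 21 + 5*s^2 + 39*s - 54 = 5*s^2 + 13*s - 28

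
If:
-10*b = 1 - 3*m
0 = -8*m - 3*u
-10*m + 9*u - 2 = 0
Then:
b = -2/17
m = -1/17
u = 8/51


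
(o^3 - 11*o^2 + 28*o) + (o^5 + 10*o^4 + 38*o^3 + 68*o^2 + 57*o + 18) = o^5 + 10*o^4 + 39*o^3 + 57*o^2 + 85*o + 18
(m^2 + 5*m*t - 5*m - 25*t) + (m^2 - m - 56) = 2*m^2 + 5*m*t - 6*m - 25*t - 56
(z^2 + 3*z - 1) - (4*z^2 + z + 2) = -3*z^2 + 2*z - 3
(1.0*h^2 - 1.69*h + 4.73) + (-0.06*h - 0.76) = 1.0*h^2 - 1.75*h + 3.97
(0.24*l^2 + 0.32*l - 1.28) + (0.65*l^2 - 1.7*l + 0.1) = 0.89*l^2 - 1.38*l - 1.18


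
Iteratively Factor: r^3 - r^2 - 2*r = (r + 1)*(r^2 - 2*r) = r*(r + 1)*(r - 2)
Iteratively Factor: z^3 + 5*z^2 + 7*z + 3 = (z + 3)*(z^2 + 2*z + 1) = (z + 1)*(z + 3)*(z + 1)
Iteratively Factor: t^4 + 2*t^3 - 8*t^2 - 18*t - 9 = (t + 3)*(t^3 - t^2 - 5*t - 3) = (t + 1)*(t + 3)*(t^2 - 2*t - 3) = (t + 1)^2*(t + 3)*(t - 3)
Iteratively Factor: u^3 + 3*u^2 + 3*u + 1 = (u + 1)*(u^2 + 2*u + 1) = (u + 1)^2*(u + 1)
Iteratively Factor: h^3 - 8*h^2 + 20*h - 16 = (h - 2)*(h^2 - 6*h + 8) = (h - 4)*(h - 2)*(h - 2)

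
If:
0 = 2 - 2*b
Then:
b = 1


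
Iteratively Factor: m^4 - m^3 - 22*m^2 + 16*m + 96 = (m + 2)*(m^3 - 3*m^2 - 16*m + 48) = (m - 4)*(m + 2)*(m^2 + m - 12) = (m - 4)*(m + 2)*(m + 4)*(m - 3)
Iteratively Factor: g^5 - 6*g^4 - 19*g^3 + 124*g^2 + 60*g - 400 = (g + 4)*(g^4 - 10*g^3 + 21*g^2 + 40*g - 100) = (g - 5)*(g + 4)*(g^3 - 5*g^2 - 4*g + 20) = (g - 5)*(g - 2)*(g + 4)*(g^2 - 3*g - 10) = (g - 5)*(g - 2)*(g + 2)*(g + 4)*(g - 5)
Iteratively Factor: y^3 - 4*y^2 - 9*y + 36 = (y + 3)*(y^2 - 7*y + 12) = (y - 4)*(y + 3)*(y - 3)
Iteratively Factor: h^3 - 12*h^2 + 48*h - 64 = (h - 4)*(h^2 - 8*h + 16) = (h - 4)^2*(h - 4)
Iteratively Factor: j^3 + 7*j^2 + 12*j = (j + 4)*(j^2 + 3*j) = j*(j + 4)*(j + 3)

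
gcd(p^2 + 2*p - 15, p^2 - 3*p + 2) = 1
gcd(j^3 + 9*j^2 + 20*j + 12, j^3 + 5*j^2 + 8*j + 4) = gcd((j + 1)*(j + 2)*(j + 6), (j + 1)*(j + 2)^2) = j^2 + 3*j + 2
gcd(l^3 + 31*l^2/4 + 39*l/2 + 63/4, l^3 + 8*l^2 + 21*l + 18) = l^2 + 6*l + 9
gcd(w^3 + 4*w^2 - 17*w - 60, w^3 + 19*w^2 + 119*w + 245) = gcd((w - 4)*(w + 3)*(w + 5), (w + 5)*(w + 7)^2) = w + 5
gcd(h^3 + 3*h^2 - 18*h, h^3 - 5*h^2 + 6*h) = h^2 - 3*h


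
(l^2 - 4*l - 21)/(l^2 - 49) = (l + 3)/(l + 7)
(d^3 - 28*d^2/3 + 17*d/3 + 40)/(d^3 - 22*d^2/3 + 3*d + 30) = (d - 8)/(d - 6)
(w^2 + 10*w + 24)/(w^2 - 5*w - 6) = (w^2 + 10*w + 24)/(w^2 - 5*w - 6)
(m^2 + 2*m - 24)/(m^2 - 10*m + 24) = (m + 6)/(m - 6)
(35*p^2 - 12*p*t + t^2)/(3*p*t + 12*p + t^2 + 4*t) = (35*p^2 - 12*p*t + t^2)/(3*p*t + 12*p + t^2 + 4*t)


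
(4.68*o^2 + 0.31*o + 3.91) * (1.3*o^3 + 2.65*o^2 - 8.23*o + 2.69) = 6.084*o^5 + 12.805*o^4 - 32.6119*o^3 + 20.3994*o^2 - 31.3454*o + 10.5179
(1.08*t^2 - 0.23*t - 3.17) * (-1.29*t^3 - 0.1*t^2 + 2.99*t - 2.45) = -1.3932*t^5 + 0.1887*t^4 + 7.3415*t^3 - 3.0167*t^2 - 8.9148*t + 7.7665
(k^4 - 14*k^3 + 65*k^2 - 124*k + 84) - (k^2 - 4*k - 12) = k^4 - 14*k^3 + 64*k^2 - 120*k + 96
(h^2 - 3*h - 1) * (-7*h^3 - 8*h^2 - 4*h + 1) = -7*h^5 + 13*h^4 + 27*h^3 + 21*h^2 + h - 1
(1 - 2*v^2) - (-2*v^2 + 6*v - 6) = 7 - 6*v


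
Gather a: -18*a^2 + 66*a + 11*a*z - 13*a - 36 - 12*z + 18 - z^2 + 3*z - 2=-18*a^2 + a*(11*z + 53) - z^2 - 9*z - 20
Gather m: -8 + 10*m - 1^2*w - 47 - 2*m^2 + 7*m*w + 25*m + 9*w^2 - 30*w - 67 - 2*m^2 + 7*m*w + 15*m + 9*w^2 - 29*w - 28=-4*m^2 + m*(14*w + 50) + 18*w^2 - 60*w - 150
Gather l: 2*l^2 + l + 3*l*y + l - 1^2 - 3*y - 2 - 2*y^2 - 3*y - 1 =2*l^2 + l*(3*y + 2) - 2*y^2 - 6*y - 4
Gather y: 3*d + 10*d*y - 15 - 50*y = 3*d + y*(10*d - 50) - 15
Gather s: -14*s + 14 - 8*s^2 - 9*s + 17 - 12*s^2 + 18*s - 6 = -20*s^2 - 5*s + 25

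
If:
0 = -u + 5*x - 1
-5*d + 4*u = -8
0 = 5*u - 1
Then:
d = 44/25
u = 1/5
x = 6/25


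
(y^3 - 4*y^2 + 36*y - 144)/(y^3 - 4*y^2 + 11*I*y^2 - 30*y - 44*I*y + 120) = (y - 6*I)/(y + 5*I)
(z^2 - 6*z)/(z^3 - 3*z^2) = (z - 6)/(z*(z - 3))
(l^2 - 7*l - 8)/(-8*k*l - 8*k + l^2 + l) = (8 - l)/(8*k - l)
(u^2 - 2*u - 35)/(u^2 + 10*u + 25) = (u - 7)/(u + 5)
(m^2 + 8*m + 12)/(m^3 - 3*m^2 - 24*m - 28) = (m + 6)/(m^2 - 5*m - 14)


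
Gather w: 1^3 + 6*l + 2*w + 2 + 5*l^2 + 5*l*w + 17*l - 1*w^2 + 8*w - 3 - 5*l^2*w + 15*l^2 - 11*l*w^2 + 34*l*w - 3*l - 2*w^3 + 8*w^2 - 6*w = 20*l^2 + 20*l - 2*w^3 + w^2*(7 - 11*l) + w*(-5*l^2 + 39*l + 4)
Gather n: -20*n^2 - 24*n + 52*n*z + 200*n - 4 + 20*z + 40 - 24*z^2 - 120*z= -20*n^2 + n*(52*z + 176) - 24*z^2 - 100*z + 36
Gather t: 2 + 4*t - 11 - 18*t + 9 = -14*t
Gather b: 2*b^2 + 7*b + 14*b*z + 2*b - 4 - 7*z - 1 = 2*b^2 + b*(14*z + 9) - 7*z - 5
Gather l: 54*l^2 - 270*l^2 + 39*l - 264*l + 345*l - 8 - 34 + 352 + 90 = -216*l^2 + 120*l + 400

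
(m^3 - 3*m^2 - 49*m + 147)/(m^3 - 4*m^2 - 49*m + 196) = (m - 3)/(m - 4)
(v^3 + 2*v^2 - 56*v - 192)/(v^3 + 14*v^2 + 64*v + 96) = (v - 8)/(v + 4)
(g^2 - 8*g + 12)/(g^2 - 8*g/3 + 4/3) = 3*(g - 6)/(3*g - 2)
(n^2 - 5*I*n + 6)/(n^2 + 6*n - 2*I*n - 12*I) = (n^2 - 5*I*n + 6)/(n^2 + 2*n*(3 - I) - 12*I)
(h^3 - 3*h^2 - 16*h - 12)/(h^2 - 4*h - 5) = (h^2 - 4*h - 12)/(h - 5)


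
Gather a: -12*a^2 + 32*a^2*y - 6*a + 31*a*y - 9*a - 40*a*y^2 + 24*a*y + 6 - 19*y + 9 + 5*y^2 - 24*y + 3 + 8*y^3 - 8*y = a^2*(32*y - 12) + a*(-40*y^2 + 55*y - 15) + 8*y^3 + 5*y^2 - 51*y + 18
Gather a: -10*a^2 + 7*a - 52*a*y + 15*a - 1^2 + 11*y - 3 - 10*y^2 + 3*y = -10*a^2 + a*(22 - 52*y) - 10*y^2 + 14*y - 4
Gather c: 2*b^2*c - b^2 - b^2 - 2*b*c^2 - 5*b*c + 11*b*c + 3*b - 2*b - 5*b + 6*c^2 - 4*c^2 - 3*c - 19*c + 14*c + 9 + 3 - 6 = -2*b^2 - 4*b + c^2*(2 - 2*b) + c*(2*b^2 + 6*b - 8) + 6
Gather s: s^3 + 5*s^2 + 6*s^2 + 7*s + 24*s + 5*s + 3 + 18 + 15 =s^3 + 11*s^2 + 36*s + 36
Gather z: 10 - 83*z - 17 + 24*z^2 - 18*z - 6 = 24*z^2 - 101*z - 13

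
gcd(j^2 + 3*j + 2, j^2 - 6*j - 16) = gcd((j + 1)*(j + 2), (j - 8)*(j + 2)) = j + 2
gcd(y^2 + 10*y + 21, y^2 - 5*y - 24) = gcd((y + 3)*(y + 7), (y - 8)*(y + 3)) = y + 3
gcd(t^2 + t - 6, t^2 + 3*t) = t + 3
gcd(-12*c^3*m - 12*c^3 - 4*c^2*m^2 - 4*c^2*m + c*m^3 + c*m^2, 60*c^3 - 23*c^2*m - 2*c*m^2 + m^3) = 1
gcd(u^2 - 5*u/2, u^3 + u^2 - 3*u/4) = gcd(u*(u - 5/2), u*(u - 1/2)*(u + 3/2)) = u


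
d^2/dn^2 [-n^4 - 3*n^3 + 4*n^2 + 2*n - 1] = -12*n^2 - 18*n + 8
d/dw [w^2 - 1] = 2*w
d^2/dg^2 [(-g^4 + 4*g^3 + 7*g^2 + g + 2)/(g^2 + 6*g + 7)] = 2*(-g^6 - 18*g^5 - 129*g^4 - 261*g^3 + 69*g^2 + 603*g + 359)/(g^6 + 18*g^5 + 129*g^4 + 468*g^3 + 903*g^2 + 882*g + 343)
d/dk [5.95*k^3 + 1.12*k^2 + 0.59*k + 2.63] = 17.85*k^2 + 2.24*k + 0.59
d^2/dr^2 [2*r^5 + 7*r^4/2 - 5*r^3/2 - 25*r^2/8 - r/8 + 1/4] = 40*r^3 + 42*r^2 - 15*r - 25/4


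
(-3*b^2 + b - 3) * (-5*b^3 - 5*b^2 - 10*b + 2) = 15*b^5 + 10*b^4 + 40*b^3 - b^2 + 32*b - 6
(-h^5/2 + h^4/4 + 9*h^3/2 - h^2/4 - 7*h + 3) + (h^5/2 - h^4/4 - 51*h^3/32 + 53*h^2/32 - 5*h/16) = 93*h^3/32 + 45*h^2/32 - 117*h/16 + 3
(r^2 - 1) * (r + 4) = r^3 + 4*r^2 - r - 4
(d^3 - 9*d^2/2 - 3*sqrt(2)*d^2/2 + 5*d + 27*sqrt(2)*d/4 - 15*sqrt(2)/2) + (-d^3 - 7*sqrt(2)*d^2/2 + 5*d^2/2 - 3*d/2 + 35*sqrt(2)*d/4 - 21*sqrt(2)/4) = -5*sqrt(2)*d^2 - 2*d^2 + 7*d/2 + 31*sqrt(2)*d/2 - 51*sqrt(2)/4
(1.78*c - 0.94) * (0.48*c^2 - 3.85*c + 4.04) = 0.8544*c^3 - 7.3042*c^2 + 10.8102*c - 3.7976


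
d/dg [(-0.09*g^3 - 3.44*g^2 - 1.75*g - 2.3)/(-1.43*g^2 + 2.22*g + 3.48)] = (0.1287*g^4 - 0.3996*g^3 - 11.0789*g^2 - 30.5204*g - 0.984)/(2.0449*g^4 - 6.3492*g^3 - 5.0244*g^2 + 15.4512*g + 12.1104)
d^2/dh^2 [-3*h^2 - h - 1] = -6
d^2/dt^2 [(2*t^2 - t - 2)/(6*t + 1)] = -128/(216*t^3 + 108*t^2 + 18*t + 1)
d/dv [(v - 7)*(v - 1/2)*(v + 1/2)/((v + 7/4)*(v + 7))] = 2*(8*v^4 + 140*v^3 - 194*v^2 - 1400*v - 147)/(16*v^4 + 280*v^3 + 1617*v^2 + 3430*v + 2401)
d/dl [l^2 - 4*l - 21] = 2*l - 4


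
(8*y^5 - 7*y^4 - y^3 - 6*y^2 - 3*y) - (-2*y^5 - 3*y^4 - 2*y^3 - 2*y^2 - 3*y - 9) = 10*y^5 - 4*y^4 + y^3 - 4*y^2 + 9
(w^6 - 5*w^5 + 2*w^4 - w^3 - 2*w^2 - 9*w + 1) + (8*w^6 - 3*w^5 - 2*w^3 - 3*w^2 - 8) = 9*w^6 - 8*w^5 + 2*w^4 - 3*w^3 - 5*w^2 - 9*w - 7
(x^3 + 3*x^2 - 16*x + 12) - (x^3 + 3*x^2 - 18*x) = 2*x + 12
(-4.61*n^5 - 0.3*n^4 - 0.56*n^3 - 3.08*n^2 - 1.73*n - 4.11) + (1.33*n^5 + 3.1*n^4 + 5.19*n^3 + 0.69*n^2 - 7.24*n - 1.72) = -3.28*n^5 + 2.8*n^4 + 4.63*n^3 - 2.39*n^2 - 8.97*n - 5.83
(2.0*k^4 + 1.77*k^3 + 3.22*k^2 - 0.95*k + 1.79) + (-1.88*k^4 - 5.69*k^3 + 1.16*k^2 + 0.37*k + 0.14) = 0.12*k^4 - 3.92*k^3 + 4.38*k^2 - 0.58*k + 1.93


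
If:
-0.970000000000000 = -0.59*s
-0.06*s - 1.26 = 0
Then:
No Solution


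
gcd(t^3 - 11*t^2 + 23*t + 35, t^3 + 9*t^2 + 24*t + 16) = t + 1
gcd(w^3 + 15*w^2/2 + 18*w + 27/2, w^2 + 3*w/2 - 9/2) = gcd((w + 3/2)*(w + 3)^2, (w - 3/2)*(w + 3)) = w + 3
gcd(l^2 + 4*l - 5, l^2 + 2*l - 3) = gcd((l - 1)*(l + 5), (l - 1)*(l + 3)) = l - 1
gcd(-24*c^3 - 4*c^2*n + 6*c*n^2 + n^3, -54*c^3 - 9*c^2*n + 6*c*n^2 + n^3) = 6*c + n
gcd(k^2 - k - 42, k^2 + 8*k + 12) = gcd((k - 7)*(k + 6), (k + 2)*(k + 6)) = k + 6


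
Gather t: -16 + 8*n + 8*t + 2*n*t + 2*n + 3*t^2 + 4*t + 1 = 10*n + 3*t^2 + t*(2*n + 12) - 15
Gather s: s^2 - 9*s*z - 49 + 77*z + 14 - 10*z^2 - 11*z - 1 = s^2 - 9*s*z - 10*z^2 + 66*z - 36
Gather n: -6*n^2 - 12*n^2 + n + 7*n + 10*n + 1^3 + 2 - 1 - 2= -18*n^2 + 18*n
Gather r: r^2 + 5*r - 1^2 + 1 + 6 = r^2 + 5*r + 6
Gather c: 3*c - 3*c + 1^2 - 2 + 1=0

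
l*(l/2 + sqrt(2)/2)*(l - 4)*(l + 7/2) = l^4/2 - l^3/4 + sqrt(2)*l^3/2 - 7*l^2 - sqrt(2)*l^2/4 - 7*sqrt(2)*l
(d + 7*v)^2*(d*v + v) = d^3*v + 14*d^2*v^2 + d^2*v + 49*d*v^3 + 14*d*v^2 + 49*v^3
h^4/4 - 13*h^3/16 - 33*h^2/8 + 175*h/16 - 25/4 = (h/4 + 1)*(h - 5)*(h - 5/4)*(h - 1)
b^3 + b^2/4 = b^2*(b + 1/4)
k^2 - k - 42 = (k - 7)*(k + 6)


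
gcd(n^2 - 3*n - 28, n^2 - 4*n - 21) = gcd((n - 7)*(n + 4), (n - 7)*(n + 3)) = n - 7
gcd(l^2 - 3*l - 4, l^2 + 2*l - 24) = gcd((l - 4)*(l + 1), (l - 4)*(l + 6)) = l - 4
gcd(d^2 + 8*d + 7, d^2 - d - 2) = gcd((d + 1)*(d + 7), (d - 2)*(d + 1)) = d + 1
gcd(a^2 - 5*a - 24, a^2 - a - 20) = 1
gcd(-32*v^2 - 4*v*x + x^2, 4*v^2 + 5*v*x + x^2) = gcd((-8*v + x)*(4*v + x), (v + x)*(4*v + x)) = 4*v + x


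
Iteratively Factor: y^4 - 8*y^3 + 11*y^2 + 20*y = (y - 5)*(y^3 - 3*y^2 - 4*y) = y*(y - 5)*(y^2 - 3*y - 4) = y*(y - 5)*(y - 4)*(y + 1)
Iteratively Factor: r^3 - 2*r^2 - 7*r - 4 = (r + 1)*(r^2 - 3*r - 4) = (r - 4)*(r + 1)*(r + 1)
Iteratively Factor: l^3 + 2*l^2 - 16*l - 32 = (l + 4)*(l^2 - 2*l - 8) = (l + 2)*(l + 4)*(l - 4)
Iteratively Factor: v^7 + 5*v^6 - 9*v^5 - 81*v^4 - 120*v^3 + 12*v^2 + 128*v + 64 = (v + 4)*(v^6 + v^5 - 13*v^4 - 29*v^3 - 4*v^2 + 28*v + 16) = (v + 2)*(v + 4)*(v^5 - v^4 - 11*v^3 - 7*v^2 + 10*v + 8) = (v - 4)*(v + 2)*(v + 4)*(v^4 + 3*v^3 + v^2 - 3*v - 2) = (v - 4)*(v - 1)*(v + 2)*(v + 4)*(v^3 + 4*v^2 + 5*v + 2) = (v - 4)*(v - 1)*(v + 1)*(v + 2)*(v + 4)*(v^2 + 3*v + 2) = (v - 4)*(v - 1)*(v + 1)^2*(v + 2)*(v + 4)*(v + 2)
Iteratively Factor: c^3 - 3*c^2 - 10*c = (c + 2)*(c^2 - 5*c) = (c - 5)*(c + 2)*(c)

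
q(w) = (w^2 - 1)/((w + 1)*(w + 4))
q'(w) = 2*w/((w + 1)*(w + 4)) - (w^2 - 1)/((w + 1)*(w + 4)^2) - (w^2 - 1)/((w + 1)^2*(w + 4)) = 5/(w^2 + 8*w + 16)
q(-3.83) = -28.41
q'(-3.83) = 173.01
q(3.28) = 0.31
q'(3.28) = 0.09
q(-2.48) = -2.29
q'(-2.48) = 2.16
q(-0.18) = -0.31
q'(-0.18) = 0.34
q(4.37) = 0.40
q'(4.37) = 0.07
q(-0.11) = -0.29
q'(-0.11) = 0.33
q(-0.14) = -0.30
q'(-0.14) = 0.34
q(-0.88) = -0.60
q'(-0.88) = 0.51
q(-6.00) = 3.50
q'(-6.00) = 1.25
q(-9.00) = 2.00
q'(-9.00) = 0.20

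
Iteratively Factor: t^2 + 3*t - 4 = (t - 1)*(t + 4)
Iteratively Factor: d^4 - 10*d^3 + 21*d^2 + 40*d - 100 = (d - 2)*(d^3 - 8*d^2 + 5*d + 50) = (d - 2)*(d + 2)*(d^2 - 10*d + 25) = (d - 5)*(d - 2)*(d + 2)*(d - 5)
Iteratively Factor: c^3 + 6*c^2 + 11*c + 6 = (c + 1)*(c^2 + 5*c + 6) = (c + 1)*(c + 3)*(c + 2)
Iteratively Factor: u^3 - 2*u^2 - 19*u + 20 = (u - 5)*(u^2 + 3*u - 4) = (u - 5)*(u - 1)*(u + 4)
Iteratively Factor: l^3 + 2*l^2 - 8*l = (l)*(l^2 + 2*l - 8) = l*(l - 2)*(l + 4)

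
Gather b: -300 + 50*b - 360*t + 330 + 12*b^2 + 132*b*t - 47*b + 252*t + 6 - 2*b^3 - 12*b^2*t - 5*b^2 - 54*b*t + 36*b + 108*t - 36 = -2*b^3 + b^2*(7 - 12*t) + b*(78*t + 39)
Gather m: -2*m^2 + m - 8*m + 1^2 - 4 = -2*m^2 - 7*m - 3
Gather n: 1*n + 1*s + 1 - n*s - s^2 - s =n*(1 - s) - s^2 + 1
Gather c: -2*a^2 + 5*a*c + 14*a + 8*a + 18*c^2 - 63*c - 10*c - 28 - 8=-2*a^2 + 22*a + 18*c^2 + c*(5*a - 73) - 36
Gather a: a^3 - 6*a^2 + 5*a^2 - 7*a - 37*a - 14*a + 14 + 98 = a^3 - a^2 - 58*a + 112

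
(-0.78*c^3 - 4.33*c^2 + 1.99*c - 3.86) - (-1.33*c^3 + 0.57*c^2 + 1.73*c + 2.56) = 0.55*c^3 - 4.9*c^2 + 0.26*c - 6.42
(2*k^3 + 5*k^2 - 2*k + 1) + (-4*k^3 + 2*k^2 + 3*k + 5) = -2*k^3 + 7*k^2 + k + 6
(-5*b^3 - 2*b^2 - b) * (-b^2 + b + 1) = 5*b^5 - 3*b^4 - 6*b^3 - 3*b^2 - b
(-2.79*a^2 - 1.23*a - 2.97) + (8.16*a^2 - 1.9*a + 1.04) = 5.37*a^2 - 3.13*a - 1.93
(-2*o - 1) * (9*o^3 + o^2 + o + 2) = -18*o^4 - 11*o^3 - 3*o^2 - 5*o - 2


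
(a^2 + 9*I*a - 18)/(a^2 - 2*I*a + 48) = (a + 3*I)/(a - 8*I)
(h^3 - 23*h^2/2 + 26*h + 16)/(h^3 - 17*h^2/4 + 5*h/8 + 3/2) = 4*(h - 8)/(4*h - 3)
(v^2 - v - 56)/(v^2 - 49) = (v - 8)/(v - 7)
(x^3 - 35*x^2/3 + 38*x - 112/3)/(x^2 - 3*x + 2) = (3*x^2 - 29*x + 56)/(3*(x - 1))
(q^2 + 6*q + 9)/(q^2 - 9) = (q + 3)/(q - 3)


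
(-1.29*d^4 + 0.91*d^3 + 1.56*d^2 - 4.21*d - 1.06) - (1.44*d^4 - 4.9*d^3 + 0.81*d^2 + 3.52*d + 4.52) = -2.73*d^4 + 5.81*d^3 + 0.75*d^2 - 7.73*d - 5.58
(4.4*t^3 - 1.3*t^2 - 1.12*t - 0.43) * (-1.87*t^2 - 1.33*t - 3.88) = -8.228*t^5 - 3.421*t^4 - 13.2486*t^3 + 7.3377*t^2 + 4.9175*t + 1.6684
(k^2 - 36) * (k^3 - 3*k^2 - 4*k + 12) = k^5 - 3*k^4 - 40*k^3 + 120*k^2 + 144*k - 432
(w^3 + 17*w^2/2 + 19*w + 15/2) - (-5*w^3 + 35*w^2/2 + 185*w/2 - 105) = 6*w^3 - 9*w^2 - 147*w/2 + 225/2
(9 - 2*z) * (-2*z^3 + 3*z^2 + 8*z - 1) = 4*z^4 - 24*z^3 + 11*z^2 + 74*z - 9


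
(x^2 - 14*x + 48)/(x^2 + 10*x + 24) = (x^2 - 14*x + 48)/(x^2 + 10*x + 24)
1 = 1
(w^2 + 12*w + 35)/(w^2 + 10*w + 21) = (w + 5)/(w + 3)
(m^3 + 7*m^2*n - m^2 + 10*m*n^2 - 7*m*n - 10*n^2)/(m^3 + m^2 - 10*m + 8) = (m^2 + 7*m*n + 10*n^2)/(m^2 + 2*m - 8)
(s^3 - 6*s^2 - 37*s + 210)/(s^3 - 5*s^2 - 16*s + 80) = (s^2 - s - 42)/(s^2 - 16)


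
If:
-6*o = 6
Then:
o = -1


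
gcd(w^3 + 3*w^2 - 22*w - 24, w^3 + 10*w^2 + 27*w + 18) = w^2 + 7*w + 6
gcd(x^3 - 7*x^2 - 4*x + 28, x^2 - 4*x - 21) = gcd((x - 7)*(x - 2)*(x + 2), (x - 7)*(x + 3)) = x - 7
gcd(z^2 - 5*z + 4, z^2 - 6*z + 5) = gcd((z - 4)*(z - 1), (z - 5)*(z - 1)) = z - 1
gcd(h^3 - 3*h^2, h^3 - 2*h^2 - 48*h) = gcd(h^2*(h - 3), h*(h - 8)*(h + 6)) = h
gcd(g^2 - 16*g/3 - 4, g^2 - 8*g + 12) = g - 6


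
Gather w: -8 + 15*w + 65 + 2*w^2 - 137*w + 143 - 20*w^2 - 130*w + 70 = -18*w^2 - 252*w + 270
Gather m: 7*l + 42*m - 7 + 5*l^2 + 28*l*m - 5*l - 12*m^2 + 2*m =5*l^2 + 2*l - 12*m^2 + m*(28*l + 44) - 7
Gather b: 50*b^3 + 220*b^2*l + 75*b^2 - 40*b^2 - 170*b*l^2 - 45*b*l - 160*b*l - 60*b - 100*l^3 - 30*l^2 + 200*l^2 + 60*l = 50*b^3 + b^2*(220*l + 35) + b*(-170*l^2 - 205*l - 60) - 100*l^3 + 170*l^2 + 60*l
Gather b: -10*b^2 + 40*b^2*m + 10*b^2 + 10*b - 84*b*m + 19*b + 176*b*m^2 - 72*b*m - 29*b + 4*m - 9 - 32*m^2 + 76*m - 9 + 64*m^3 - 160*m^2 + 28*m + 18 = 40*b^2*m + b*(176*m^2 - 156*m) + 64*m^3 - 192*m^2 + 108*m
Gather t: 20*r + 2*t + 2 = 20*r + 2*t + 2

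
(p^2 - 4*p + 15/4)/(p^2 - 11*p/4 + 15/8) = 2*(2*p - 5)/(4*p - 5)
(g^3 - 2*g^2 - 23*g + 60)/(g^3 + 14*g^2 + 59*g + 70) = (g^2 - 7*g + 12)/(g^2 + 9*g + 14)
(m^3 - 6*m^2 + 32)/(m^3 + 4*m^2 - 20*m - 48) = (m - 4)/(m + 6)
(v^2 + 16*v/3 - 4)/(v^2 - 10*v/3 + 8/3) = (3*v^2 + 16*v - 12)/(3*v^2 - 10*v + 8)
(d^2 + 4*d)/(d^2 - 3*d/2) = 2*(d + 4)/(2*d - 3)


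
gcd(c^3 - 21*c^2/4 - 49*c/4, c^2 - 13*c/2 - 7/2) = c - 7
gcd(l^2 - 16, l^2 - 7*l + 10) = 1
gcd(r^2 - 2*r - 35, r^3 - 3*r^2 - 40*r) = r + 5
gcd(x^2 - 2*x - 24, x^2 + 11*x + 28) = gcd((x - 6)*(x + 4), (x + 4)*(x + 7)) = x + 4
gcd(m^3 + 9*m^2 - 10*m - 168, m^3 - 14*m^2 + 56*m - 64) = m - 4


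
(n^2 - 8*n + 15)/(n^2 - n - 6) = (n - 5)/(n + 2)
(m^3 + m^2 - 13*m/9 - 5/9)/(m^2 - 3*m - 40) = (-m^3 - m^2 + 13*m/9 + 5/9)/(-m^2 + 3*m + 40)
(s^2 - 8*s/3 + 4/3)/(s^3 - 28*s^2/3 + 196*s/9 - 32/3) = 3*(s - 2)/(3*s^2 - 26*s + 48)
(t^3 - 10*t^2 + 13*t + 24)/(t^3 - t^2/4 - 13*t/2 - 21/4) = 4*(t - 8)/(4*t + 7)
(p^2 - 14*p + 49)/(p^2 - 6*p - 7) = (p - 7)/(p + 1)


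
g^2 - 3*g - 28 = (g - 7)*(g + 4)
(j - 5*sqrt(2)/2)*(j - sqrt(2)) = j^2 - 7*sqrt(2)*j/2 + 5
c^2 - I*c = c*(c - I)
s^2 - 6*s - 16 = (s - 8)*(s + 2)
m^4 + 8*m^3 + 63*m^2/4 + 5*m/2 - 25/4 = (m - 1/2)*(m + 1)*(m + 5/2)*(m + 5)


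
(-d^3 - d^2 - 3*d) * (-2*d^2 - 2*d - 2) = 2*d^5 + 4*d^4 + 10*d^3 + 8*d^2 + 6*d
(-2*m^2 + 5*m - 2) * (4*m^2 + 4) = -8*m^4 + 20*m^3 - 16*m^2 + 20*m - 8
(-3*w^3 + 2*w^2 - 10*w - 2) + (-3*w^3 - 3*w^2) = -6*w^3 - w^2 - 10*w - 2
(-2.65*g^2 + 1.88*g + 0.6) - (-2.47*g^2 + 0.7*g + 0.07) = -0.18*g^2 + 1.18*g + 0.53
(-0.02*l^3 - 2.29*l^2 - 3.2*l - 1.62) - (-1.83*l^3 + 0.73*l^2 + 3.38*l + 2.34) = 1.81*l^3 - 3.02*l^2 - 6.58*l - 3.96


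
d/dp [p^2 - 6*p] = 2*p - 6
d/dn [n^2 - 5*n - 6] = 2*n - 5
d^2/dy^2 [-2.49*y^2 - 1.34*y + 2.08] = -4.98000000000000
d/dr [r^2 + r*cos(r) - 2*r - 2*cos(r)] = -r*sin(r) + 2*r + 2*sin(r) + cos(r) - 2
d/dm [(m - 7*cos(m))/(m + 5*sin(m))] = (7*m*sin(m) - 5*m*cos(m) + 5*sin(m) + 7*cos(m) + 35)/(m + 5*sin(m))^2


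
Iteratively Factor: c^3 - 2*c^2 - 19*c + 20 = (c - 1)*(c^2 - c - 20) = (c - 1)*(c + 4)*(c - 5)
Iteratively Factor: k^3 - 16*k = (k)*(k^2 - 16) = k*(k + 4)*(k - 4)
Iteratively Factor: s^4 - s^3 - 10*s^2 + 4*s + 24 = (s - 2)*(s^3 + s^2 - 8*s - 12) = (s - 2)*(s + 2)*(s^2 - s - 6) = (s - 3)*(s - 2)*(s + 2)*(s + 2)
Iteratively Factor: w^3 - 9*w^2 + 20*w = (w - 4)*(w^2 - 5*w) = (w - 5)*(w - 4)*(w)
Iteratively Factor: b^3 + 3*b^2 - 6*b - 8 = (b + 1)*(b^2 + 2*b - 8) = (b + 1)*(b + 4)*(b - 2)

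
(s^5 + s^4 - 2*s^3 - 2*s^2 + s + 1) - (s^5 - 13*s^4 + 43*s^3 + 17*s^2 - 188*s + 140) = 14*s^4 - 45*s^3 - 19*s^2 + 189*s - 139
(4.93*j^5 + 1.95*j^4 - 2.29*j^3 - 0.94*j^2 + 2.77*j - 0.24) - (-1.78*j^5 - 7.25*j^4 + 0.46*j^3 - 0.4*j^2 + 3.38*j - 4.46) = 6.71*j^5 + 9.2*j^4 - 2.75*j^3 - 0.54*j^2 - 0.61*j + 4.22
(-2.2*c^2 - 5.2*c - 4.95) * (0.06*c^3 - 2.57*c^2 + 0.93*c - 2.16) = -0.132*c^5 + 5.342*c^4 + 11.021*c^3 + 12.6375*c^2 + 6.6285*c + 10.692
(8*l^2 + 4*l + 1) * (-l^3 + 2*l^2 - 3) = -8*l^5 + 12*l^4 + 7*l^3 - 22*l^2 - 12*l - 3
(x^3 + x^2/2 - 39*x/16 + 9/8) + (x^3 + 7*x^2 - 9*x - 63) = 2*x^3 + 15*x^2/2 - 183*x/16 - 495/8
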